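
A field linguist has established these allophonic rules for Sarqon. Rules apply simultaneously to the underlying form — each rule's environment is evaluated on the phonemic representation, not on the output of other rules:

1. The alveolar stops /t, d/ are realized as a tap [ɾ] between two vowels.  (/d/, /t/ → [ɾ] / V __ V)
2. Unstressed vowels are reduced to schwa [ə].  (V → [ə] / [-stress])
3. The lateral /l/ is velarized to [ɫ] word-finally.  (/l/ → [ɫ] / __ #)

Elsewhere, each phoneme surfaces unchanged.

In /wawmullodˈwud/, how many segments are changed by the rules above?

Segments that undergo a rule: /a/ → [ə] (rule 2); /u/ → [ə] (rule 2); /o/ → [ə] (rule 2).
All other segments surface unchanged.

3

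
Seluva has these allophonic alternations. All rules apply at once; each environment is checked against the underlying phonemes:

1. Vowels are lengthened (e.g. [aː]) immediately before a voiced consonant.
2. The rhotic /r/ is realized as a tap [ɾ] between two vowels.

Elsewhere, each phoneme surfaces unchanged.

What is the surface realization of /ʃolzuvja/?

/o/ — between /ʃ/ and /l/, before a voiced consonant — surfaces as [oː] (rule 1).
/u/ (between /z/ and /v/) occurs before a voiced consonant → [uː] by rule 1.
/a/ (word-final): rule 1 targets it, but not before a voiced consonant → unchanged [a].

[ʃoːlzuːvja]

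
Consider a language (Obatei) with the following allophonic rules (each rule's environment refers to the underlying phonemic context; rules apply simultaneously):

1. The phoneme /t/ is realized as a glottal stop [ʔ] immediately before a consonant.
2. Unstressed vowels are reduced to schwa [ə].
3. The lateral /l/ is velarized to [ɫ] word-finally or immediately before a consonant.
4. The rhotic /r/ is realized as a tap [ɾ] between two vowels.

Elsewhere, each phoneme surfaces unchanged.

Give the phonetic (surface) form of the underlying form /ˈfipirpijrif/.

[ˈfipərpəjrəf]

/f/ — not in any rule's target class → [f].
/i/ (between /f/ and /p/) is in the target of rule 2 but the environment (in an unstressed syllable) is not met → [i].
/p/ stays [p].
Rule 2 applies to /i/ (between /p/ and /r/: in an unstressed syllable) → [ə].
/r/ (between /i/ and /p/) fails the environment for rule 4, so it stays [r].
/p/ stays [p].
/i/ — between /p/ and /j/, in an unstressed syllable — surfaces as [ə] (rule 2).
/j/ (between /i/ and /r/): no rule targets it → [j].
/r/ (between /j/ and /i/) fails the environment for rule 4, so it stays [r].
/i/ (between /r/ and /f/) occurs in an unstressed syllable → [ə] by rule 2.
/f/ (word-final) is unaffected → [f].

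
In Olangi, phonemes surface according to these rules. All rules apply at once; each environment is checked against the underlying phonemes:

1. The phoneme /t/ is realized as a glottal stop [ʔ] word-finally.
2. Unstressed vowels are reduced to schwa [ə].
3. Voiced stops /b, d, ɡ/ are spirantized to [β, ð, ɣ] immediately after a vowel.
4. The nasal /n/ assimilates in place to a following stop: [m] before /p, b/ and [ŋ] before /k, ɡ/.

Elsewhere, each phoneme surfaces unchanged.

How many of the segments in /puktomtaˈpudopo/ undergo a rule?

Segments that undergo a rule: /u/ → [ə] (rule 2); /o/ → [ə] (rule 2); /a/ → [ə] (rule 2); /d/ → [ð] (rule 3); /o/ → [ə] (rule 2); /o/ → [ə] (rule 2).
All other segments surface unchanged.

6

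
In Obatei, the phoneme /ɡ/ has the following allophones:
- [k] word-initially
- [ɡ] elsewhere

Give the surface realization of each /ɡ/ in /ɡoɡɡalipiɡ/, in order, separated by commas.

[k], [ɡ], [ɡ], [ɡ]

Occurrence 1 (position 1): word-initially → [k].
Occurrence 2 (position 3): no conditioning environment matches → elsewhere allophone [ɡ].
Occurrence 3 (position 4): no conditioning environment matches → elsewhere allophone [ɡ].
Occurrence 4 (position 10): no conditioning environment matches → elsewhere allophone [ɡ].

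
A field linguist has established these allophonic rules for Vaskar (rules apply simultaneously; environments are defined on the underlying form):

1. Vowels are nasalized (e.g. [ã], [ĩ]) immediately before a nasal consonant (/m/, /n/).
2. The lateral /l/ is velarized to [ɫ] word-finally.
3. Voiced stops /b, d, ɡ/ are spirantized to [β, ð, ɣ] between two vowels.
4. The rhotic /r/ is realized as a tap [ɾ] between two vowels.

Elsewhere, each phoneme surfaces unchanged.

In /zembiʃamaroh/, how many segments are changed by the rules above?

3

Segments that undergo a rule: /e/ → [ẽ] (rule 1); /a/ → [ã] (rule 1); /r/ → [ɾ] (rule 4).
All other segments surface unchanged.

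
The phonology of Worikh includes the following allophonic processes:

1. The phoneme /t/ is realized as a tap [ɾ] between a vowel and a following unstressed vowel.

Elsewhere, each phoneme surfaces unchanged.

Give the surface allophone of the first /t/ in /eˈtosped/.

/t/ (between /e/ and /o/) fails the environment for rule 1, so it stays [t].

[t]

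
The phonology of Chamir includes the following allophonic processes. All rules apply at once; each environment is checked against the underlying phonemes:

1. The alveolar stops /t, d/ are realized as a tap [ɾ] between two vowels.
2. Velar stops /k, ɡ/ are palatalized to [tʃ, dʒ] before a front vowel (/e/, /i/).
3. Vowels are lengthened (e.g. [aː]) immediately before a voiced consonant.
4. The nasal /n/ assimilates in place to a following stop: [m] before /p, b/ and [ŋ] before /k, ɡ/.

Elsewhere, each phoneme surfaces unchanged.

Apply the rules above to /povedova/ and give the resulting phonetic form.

[poːveːɾoːva]

/p/ stays [p].
/o/ meets the environment for rule 3 (before a voiced consonant) → [oː].
/v/ stays [v].
/e/ (between /v/ and /d/): before a voiced consonant, so rule 3 applies → [eː].
/d/ meets the environment for rule 1 (between two vowels) → [ɾ].
Rule 3 applies to /o/ (between /d/ and /v/: before a voiced consonant) → [oː].
/v/ — not in any rule's target class → [v].
/a/ — word-final; rule 3 does not apply here → [a].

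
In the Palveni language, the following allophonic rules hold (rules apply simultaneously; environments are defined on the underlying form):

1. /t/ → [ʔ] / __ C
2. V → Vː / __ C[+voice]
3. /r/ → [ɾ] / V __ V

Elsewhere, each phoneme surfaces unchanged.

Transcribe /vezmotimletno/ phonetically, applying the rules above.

[veːzmotiːmleʔno]

/e/ (between /v/ and /z/): before a voiced consonant, so rule 2 applies → [eː].
/o/ (between /m/ and /t/) is in the target of rule 2 but the environment (before a voiced consonant) is not met → [o].
/t/ (between /o/ and /i/) fails the environment for rule 1, so it stays [t].
Rule 2 applies to /i/ (between /t/ and /m/: before a voiced consonant) → [iː].
/e/ — between /l/ and /t/; rule 2 does not apply here → [e].
/t/ (between /e/ and /n/): immediately before a consonant, so rule 1 applies → [ʔ].
/o/ (word-final) fails the environment for rule 2, so it stays [o].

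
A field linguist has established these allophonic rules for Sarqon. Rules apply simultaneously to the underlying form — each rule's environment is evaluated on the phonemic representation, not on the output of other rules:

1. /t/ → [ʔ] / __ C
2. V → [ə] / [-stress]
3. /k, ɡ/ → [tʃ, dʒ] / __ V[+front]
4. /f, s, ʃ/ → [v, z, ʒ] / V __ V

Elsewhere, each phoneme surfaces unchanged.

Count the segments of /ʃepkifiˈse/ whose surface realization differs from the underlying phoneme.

6

Segments that undergo a rule: /e/ → [ə] (rule 2); /k/ → [tʃ] (rule 3); /i/ → [ə] (rule 2); /f/ → [v] (rule 4); /i/ → [ə] (rule 2); /s/ → [z] (rule 4).
All other segments surface unchanged.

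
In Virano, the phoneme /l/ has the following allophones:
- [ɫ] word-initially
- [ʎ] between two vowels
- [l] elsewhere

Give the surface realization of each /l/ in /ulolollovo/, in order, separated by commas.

Occurrence 1 (position 2): between two vowels → [ʎ].
Occurrence 2 (position 4): between two vowels → [ʎ].
Occurrence 3 (position 6): no conditioning environment matches → elsewhere allophone [l].
Occurrence 4 (position 7): no conditioning environment matches → elsewhere allophone [l].

[ʎ], [ʎ], [l], [l]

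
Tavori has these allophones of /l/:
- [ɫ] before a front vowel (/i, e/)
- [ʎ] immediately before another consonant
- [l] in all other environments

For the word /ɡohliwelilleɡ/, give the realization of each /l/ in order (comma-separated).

[ɫ], [ɫ], [ʎ], [ɫ]

Occurrence 1 (position 4): before a front vowel (/i, e/) → [ɫ].
Occurrence 2 (position 8): before a front vowel (/i, e/) → [ɫ].
Occurrence 3 (position 10): immediately before another consonant → [ʎ].
Occurrence 4 (position 11): before a front vowel (/i, e/) → [ɫ].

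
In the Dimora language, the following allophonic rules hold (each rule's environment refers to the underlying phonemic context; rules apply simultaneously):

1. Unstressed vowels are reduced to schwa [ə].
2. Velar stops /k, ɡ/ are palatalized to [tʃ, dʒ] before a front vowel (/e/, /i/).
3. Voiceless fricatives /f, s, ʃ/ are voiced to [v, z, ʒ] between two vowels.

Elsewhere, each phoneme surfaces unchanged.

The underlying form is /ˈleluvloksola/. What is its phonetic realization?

/e/ (between /l/ and /l/) fails the environment for rule 1, so it stays [e].
/u/ (between /l/ and /v/) occurs in an unstressed syllable → [ə] by rule 1.
/o/ meets the environment for rule 1 (in an unstressed syllable) → [ə].
/k/ (between /o/ and /s/) fails the environment for rule 2, so it stays [k].
/s/ — between /k/ and /o/; rule 3 does not apply here → [s].
Rule 1 applies to /o/ (between /s/ and /l/: in an unstressed syllable) → [ə].
/a/ meets the environment for rule 1 (in an unstressed syllable) → [ə].

[ˈleləvləksələ]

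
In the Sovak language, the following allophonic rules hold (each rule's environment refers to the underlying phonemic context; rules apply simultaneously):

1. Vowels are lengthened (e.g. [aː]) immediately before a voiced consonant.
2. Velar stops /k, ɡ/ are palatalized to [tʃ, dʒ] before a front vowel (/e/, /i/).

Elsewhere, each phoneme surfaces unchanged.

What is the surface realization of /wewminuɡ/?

[weːwmiːnuːɡ]

/w/ stays [w].
/e/ (between /w/ and /w/) occurs before a voiced consonant → [eː] by rule 1.
/w/ — not in any rule's target class → [w].
/m/ stays [m].
Rule 1 applies to /i/ (between /m/ and /n/: before a voiced consonant) → [iː].
/n/ (between /i/ and /u/) is unaffected → [n].
/u/ meets the environment for rule 1 (before a voiced consonant) → [uː].
/ɡ/ — word-final; rule 2 does not apply here → [ɡ].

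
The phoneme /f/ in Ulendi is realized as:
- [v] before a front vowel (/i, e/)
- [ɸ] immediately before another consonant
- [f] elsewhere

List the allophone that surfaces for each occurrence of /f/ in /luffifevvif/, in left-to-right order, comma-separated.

[ɸ], [v], [v], [f]

Occurrence 1 (position 3): immediately before another consonant → [ɸ].
Occurrence 2 (position 4): before a front vowel (/i, e/) → [v].
Occurrence 3 (position 6): before a front vowel (/i, e/) → [v].
Occurrence 4 (position 11): no conditioning environment matches → elsewhere allophone [f].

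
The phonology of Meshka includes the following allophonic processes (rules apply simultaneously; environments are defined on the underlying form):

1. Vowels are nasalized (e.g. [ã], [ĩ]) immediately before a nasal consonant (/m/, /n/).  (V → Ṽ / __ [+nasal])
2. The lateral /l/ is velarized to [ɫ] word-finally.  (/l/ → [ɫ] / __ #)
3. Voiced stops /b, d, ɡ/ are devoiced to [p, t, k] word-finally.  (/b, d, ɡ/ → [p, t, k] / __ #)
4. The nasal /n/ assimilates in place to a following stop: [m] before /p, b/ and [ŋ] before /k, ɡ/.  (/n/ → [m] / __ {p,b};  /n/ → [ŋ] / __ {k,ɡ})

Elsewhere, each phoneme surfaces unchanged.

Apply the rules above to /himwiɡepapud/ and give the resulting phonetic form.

/h/ (word-initial) is unaffected → [h].
/i/ — between /h/ and /m/, before a nasal consonant — surfaces as [ĩ] (rule 1).
/m/ stays [m].
/w/ — not in any rule's target class → [w].
/i/ (between /w/ and /ɡ/) is in the target of rule 1 but the environment (before a nasal consonant) is not met → [i].
/ɡ/ — between /i/ and /e/; rule 3 does not apply here → [ɡ].
/e/ (between /ɡ/ and /p/) is in the target of rule 1 but the environment (before a nasal consonant) is not met → [e].
/p/ (between /e/ and /a/) is unaffected → [p].
/a/ (between /p/ and /p/): rule 1 targets it, but not before a nasal consonant → unchanged [a].
/p/ (between /a/ and /u/): no rule targets it → [p].
/u/ (between /p/ and /d/) fails the environment for rule 1, so it stays [u].
/d/ (word-final): word-finally, so rule 3 applies → [t].

[hĩmwiɡepaput]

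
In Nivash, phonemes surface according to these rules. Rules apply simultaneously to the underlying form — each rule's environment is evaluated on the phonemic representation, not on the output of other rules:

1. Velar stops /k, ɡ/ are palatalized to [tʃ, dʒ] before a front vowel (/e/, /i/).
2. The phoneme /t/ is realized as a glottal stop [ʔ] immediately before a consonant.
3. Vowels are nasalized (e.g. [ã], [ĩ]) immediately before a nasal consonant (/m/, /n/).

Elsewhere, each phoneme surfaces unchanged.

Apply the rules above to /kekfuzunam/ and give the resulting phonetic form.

[tʃekfuzũnãm]

/k/ (word-initial) occurs before a front vowel → [tʃ] by rule 1.
/e/ — between /k/ and /k/; rule 3 does not apply here → [e].
/k/ — between /e/ and /f/; rule 1 does not apply here → [k].
/f/ — not in any rule's target class → [f].
/u/ (between /f/ and /z/) is in the target of rule 3 but the environment (before a nasal consonant) is not met → [u].
/z/ stays [z].
/u/ — between /z/ and /n/, before a nasal consonant — surfaces as [ũ] (rule 3).
/n/ (between /u/ and /a/) is unaffected → [n].
/a/ (between /n/ and /m/): before a nasal consonant, so rule 3 applies → [ã].
/m/ stays [m].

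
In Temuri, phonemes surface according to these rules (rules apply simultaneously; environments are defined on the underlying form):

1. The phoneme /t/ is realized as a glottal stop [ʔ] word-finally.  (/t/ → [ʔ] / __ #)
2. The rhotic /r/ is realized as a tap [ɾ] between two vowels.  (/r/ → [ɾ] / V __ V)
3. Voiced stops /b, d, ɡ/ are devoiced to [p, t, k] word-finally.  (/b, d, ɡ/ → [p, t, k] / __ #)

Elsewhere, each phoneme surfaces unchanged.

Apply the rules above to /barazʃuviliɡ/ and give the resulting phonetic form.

/b/ (word-initial) is in the target of rule 3 but the environment (word-finally) is not met → [b].
/a/ — not in any rule's target class → [a].
/r/ — between /a/ and /a/, between two vowels — surfaces as [ɾ] (rule 2).
/a/ — not in any rule's target class → [a].
/z/ (between /a/ and /ʃ/): no rule targets it → [z].
/ʃ/ stays [ʃ].
/u/ (between /ʃ/ and /v/): no rule targets it → [u].
/v/ (between /u/ and /i/) is unaffected → [v].
/i/ (between /v/ and /l/) is unaffected → [i].
/l/ (between /i/ and /i/): no rule targets it → [l].
/i/ stays [i].
/ɡ/ (word-final): word-finally, so rule 3 applies → [k].

[baɾazʃuvilik]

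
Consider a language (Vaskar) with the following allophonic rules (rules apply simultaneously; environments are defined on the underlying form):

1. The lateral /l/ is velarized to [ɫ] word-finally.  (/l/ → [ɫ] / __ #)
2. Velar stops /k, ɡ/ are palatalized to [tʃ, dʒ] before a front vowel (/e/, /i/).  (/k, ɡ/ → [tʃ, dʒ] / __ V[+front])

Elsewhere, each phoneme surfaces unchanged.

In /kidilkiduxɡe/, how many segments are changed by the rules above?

3

Segments that undergo a rule: /k/ → [tʃ] (rule 2); /k/ → [tʃ] (rule 2); /ɡ/ → [dʒ] (rule 2).
All other segments surface unchanged.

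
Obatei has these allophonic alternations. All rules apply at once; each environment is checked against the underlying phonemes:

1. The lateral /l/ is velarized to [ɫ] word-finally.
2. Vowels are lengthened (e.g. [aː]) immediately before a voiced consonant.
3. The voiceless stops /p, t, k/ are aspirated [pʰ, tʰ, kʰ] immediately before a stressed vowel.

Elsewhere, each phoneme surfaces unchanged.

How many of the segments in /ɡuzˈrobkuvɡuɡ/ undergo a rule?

4

Segments that undergo a rule: /u/ → [uː] (rule 2); /o/ → [oː] (rule 2); /u/ → [uː] (rule 2); /u/ → [uː] (rule 2).
All other segments surface unchanged.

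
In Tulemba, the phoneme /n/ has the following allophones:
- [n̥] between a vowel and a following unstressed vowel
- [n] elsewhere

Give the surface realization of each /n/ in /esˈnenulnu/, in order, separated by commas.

Occurrence 1 (position 3): no conditioning environment matches → elsewhere allophone [n].
Occurrence 2 (position 5): between a vowel and a following unstressed vowel → [n̥].
Occurrence 3 (position 8): no conditioning environment matches → elsewhere allophone [n].

[n], [n̥], [n]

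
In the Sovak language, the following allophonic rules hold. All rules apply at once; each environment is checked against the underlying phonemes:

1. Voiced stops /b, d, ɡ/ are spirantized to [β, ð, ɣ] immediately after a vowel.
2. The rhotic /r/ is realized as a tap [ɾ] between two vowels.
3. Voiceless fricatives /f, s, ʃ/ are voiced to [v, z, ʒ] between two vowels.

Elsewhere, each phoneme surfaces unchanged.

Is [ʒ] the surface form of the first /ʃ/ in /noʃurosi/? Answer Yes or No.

Rule 3 applies to /ʃ/ (between /o/ and /u/: between two vowels) → [ʒ].
The actual realization is [ʒ], which matches [ʒ].

Yes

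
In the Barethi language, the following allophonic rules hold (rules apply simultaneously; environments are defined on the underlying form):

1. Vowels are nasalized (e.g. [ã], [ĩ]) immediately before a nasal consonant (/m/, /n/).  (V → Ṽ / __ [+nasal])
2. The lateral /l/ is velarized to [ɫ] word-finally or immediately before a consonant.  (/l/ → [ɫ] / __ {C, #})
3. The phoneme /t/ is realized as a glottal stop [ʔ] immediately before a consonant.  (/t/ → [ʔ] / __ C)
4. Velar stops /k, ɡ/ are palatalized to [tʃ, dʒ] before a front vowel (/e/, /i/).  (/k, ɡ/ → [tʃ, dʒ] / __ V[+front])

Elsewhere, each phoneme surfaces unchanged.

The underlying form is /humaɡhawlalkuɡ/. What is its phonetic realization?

/h/ stays [h].
/u/ meets the environment for rule 1 (before a nasal consonant) → [ũ].
/m/ stays [m].
/a/ (between /m/ and /ɡ/) is in the target of rule 1 but the environment (before a nasal consonant) is not met → [a].
/ɡ/ (between /a/ and /h/): rule 4 targets it, but not before a front vowel → unchanged [ɡ].
/h/ stays [h].
/a/ — between /h/ and /w/; rule 1 does not apply here → [a].
/w/ stays [w].
/l/ (between /w/ and /a/) fails the environment for rule 2, so it stays [l].
/a/ (between /l/ and /l/) is in the target of rule 1 but the environment (before a nasal consonant) is not met → [a].
Rule 2 applies to /l/ (between /a/ and /k/: word-finally or immediately before a consonant) → [ɫ].
/k/ — between /l/ and /u/; rule 4 does not apply here → [k].
/u/ (between /k/ and /ɡ/) is in the target of rule 1 but the environment (before a nasal consonant) is not met → [u].
/ɡ/ (word-final) is in the target of rule 4 but the environment (before a front vowel) is not met → [ɡ].

[hũmaɡhawlaɫkuɡ]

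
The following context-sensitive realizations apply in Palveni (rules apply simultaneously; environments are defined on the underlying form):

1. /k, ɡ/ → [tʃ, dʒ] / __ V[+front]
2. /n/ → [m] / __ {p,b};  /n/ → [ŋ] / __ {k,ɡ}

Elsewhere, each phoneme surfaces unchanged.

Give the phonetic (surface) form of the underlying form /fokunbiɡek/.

[fokumbidʒek]

/f/ (word-initial): no rule targets it → [f].
/o/ (between /f/ and /k/): no rule targets it → [o].
/k/ (between /o/ and /u/): rule 1 targets it, but not before a front vowel → unchanged [k].
/u/ — not in any rule's target class → [u].
/n/ — between /u/ and /b/, before a labial or velar stop — surfaces as [m] (rule 2).
/b/ (between /n/ and /i/): no rule targets it → [b].
/i/ (between /b/ and /ɡ/): no rule targets it → [i].
/ɡ/ (between /i/ and /e/): before a front vowel, so rule 1 applies → [dʒ].
/e/ (between /ɡ/ and /k/) is unaffected → [e].
/k/ (word-final): rule 1 targets it, but not before a front vowel → unchanged [k].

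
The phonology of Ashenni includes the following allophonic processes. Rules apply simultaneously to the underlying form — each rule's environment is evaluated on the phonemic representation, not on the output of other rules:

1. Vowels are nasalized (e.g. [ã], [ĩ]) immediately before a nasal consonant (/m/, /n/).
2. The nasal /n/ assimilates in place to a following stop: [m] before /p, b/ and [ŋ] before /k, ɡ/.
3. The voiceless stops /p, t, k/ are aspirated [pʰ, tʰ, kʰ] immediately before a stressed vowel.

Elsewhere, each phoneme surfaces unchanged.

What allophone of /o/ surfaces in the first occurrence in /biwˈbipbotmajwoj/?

[o]

/o/ (between /b/ and /t/): rule 1 targets it, but not before a nasal consonant → unchanged [o].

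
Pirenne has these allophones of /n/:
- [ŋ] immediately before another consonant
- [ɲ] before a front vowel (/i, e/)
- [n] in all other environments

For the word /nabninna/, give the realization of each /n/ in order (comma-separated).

Occurrence 1 (position 1): no conditioning environment matches → elsewhere allophone [n].
Occurrence 2 (position 4): before a front vowel (/i, e/) → [ɲ].
Occurrence 3 (position 6): immediately before another consonant → [ŋ].
Occurrence 4 (position 7): no conditioning environment matches → elsewhere allophone [n].

[n], [ɲ], [ŋ], [n]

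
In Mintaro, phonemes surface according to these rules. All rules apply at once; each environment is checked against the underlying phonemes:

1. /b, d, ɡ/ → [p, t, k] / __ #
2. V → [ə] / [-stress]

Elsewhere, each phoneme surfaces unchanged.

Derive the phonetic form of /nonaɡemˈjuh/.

[nənəɡəmˈjuh]

/o/ (between /n/ and /n/) occurs in an unstressed syllable → [ə] by rule 2.
/a/ — between /n/ and /ɡ/, in an unstressed syllable — surfaces as [ə] (rule 2).
/ɡ/ — between /a/ and /e/; rule 1 does not apply here → [ɡ].
/e/ meets the environment for rule 2 (in an unstressed syllable) → [ə].
/u/ (between /j/ and /h/): rule 2 targets it, but not in an unstressed syllable → unchanged [u].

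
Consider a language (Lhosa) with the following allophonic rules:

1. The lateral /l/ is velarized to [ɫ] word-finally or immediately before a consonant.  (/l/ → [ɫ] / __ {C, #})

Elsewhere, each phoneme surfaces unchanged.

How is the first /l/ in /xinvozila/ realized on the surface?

/l/ (between /i/ and /a/) fails the environment for rule 1, so it stays [l].

[l]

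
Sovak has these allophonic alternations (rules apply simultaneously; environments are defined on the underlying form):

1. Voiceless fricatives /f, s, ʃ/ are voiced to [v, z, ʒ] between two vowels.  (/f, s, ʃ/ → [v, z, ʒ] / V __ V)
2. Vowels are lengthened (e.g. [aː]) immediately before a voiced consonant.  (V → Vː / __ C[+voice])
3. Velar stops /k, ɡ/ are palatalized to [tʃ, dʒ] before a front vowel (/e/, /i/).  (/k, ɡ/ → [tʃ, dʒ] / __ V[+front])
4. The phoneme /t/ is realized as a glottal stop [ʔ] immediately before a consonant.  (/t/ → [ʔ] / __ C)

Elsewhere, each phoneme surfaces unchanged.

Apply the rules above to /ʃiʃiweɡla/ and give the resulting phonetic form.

/ʃ/ — word-initial; rule 1 does not apply here → [ʃ].
/i/ — between /ʃ/ and /ʃ/; rule 2 does not apply here → [i].
Rule 1 applies to /ʃ/ (between /i/ and /i/: between two vowels) → [ʒ].
/i/ (between /ʃ/ and /w/) occurs before a voiced consonant → [iː] by rule 2.
/w/ (between /i/ and /e/) is unaffected → [w].
/e/ meets the environment for rule 2 (before a voiced consonant) → [eː].
/ɡ/ (between /e/ and /l/) is in the target of rule 3 but the environment (before a front vowel) is not met → [ɡ].
/l/ stays [l].
/a/ — word-final; rule 2 does not apply here → [a].

[ʃiʒiːweːɡla]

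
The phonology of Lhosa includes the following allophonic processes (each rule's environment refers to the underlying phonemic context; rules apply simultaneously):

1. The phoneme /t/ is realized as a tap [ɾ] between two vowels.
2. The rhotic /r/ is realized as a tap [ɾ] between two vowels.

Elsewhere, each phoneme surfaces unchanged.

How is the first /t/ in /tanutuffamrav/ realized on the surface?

[t]

/t/ (word-initial) is in the target of rule 1 but the environment (between two vowels) is not met → [t].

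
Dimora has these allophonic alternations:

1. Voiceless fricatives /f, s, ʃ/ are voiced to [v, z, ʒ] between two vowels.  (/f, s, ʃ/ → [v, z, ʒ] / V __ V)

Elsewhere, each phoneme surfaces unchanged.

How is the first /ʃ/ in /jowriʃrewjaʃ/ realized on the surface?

/ʃ/ — between /i/ and /r/; rule 1 does not apply here → [ʃ].

[ʃ]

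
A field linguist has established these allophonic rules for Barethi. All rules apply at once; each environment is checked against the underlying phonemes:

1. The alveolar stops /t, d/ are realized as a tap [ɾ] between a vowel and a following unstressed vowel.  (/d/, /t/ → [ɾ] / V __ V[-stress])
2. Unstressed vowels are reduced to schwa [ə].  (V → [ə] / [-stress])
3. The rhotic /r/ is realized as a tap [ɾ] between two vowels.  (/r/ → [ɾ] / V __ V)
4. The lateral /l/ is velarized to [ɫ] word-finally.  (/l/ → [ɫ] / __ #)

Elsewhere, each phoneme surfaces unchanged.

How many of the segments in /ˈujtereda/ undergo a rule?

Segments that undergo a rule: /e/ → [ə] (rule 2); /r/ → [ɾ] (rule 3); /e/ → [ə] (rule 2); /d/ → [ɾ] (rule 1); /a/ → [ə] (rule 2).
All other segments surface unchanged.

5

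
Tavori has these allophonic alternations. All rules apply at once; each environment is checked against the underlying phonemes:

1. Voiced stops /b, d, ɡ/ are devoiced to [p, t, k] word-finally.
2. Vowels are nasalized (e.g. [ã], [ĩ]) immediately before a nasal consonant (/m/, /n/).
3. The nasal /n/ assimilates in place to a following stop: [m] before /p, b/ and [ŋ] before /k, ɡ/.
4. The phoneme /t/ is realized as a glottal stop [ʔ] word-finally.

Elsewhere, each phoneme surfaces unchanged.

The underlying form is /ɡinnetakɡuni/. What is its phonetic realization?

/ɡ/ (word-initial): rule 1 targets it, but not word-finally → unchanged [ɡ].
/i/ (between /ɡ/ and /n/): before a nasal consonant, so rule 2 applies → [ĩ].
/n/ (between /i/ and /n/) fails the environment for rule 3, so it stays [n].
/n/ (between /n/ and /e/): rule 3 targets it, but not before a labial or velar stop → unchanged [n].
/e/ (between /n/ and /t/): rule 2 targets it, but not before a nasal consonant → unchanged [e].
/t/ (between /e/ and /a/): rule 4 targets it, but not word-finally → unchanged [t].
/a/ (between /t/ and /k/) fails the environment for rule 2, so it stays [a].
/k/ (between /a/ and /ɡ/) is unaffected → [k].
/ɡ/ (between /k/ and /u/): rule 1 targets it, but not word-finally → unchanged [ɡ].
/u/ — between /ɡ/ and /n/, before a nasal consonant — surfaces as [ũ] (rule 2).
/n/ (between /u/ and /i/) is in the target of rule 3 but the environment (before a labial or velar stop) is not met → [n].
/i/ (word-final): rule 2 targets it, but not before a nasal consonant → unchanged [i].

[ɡĩnnetakɡũni]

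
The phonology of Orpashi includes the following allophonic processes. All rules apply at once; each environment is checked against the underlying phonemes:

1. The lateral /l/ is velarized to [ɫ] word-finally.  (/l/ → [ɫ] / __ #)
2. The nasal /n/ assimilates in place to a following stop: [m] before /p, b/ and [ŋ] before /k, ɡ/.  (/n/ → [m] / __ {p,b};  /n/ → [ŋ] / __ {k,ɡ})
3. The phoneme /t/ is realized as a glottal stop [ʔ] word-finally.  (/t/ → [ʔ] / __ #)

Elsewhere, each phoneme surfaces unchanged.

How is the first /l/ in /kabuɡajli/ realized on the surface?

/l/ (between /j/ and /i/) fails the environment for rule 1, so it stays [l].

[l]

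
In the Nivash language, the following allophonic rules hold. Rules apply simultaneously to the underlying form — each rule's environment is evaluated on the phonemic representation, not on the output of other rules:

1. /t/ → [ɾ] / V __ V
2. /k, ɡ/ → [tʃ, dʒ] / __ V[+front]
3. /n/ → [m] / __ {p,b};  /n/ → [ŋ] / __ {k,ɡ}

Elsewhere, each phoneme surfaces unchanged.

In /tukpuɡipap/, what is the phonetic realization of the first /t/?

/t/ — word-initial; rule 1 does not apply here → [t].

[t]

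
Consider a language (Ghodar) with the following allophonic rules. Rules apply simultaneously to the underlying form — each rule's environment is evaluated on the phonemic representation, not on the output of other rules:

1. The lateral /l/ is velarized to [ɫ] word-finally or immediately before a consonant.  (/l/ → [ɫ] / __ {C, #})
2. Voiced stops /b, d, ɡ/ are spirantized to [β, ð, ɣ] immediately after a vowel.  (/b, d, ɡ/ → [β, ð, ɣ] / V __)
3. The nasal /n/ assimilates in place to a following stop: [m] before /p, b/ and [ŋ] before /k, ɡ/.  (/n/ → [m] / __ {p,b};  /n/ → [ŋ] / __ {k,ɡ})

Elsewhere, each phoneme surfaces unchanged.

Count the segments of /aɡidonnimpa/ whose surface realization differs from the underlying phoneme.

2

Segments that undergo a rule: /ɡ/ → [ɣ] (rule 2); /d/ → [ð] (rule 2).
All other segments surface unchanged.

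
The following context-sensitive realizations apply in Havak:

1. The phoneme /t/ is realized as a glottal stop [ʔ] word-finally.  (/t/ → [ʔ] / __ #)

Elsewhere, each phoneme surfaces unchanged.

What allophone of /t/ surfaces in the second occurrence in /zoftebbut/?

[ʔ]

/t/ meets the environment for rule 1 (word-finally) → [ʔ].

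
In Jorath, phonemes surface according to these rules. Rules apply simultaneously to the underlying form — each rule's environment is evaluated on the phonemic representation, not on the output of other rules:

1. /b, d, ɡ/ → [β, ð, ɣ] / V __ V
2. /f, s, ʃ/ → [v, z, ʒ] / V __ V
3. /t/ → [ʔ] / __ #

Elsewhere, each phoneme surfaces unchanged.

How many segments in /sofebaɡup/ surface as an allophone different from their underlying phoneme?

Segments that undergo a rule: /f/ → [v] (rule 2); /b/ → [β] (rule 1); /ɡ/ → [ɣ] (rule 1).
All other segments surface unchanged.

3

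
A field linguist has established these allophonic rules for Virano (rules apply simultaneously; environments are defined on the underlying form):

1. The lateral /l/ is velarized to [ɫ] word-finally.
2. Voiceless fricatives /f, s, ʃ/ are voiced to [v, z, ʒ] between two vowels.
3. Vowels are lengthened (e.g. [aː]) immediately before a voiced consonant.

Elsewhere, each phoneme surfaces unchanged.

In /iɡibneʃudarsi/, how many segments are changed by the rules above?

Segments that undergo a rule: /i/ → [iː] (rule 3); /i/ → [iː] (rule 3); /ʃ/ → [ʒ] (rule 2); /u/ → [uː] (rule 3); /a/ → [aː] (rule 3).
All other segments surface unchanged.

5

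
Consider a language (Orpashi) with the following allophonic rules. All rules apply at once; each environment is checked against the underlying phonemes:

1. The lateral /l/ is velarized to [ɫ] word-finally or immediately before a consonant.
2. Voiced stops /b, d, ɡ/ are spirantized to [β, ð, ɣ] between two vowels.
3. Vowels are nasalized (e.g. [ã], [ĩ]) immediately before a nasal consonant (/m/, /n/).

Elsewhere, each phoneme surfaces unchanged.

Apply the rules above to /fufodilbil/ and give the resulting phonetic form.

[fufoðiɫbiɫ]

/f/ — not in any rule's target class → [f].
/u/ — between /f/ and /f/; rule 3 does not apply here → [u].
/f/ — not in any rule's target class → [f].
/o/ (between /f/ and /d/) fails the environment for rule 3, so it stays [o].
/d/ (between /o/ and /i/): between two vowels, so rule 2 applies → [ð].
/i/ — between /d/ and /l/; rule 3 does not apply here → [i].
/l/ — between /i/ and /b/, word-finally or immediately before a consonant — surfaces as [ɫ] (rule 1).
/b/ (between /l/ and /i/) is in the target of rule 2 but the environment (between two vowels) is not met → [b].
/i/ (between /b/ and /l/): rule 3 targets it, but not before a nasal consonant → unchanged [i].
/l/ (word-final): word-finally or immediately before a consonant, so rule 1 applies → [ɫ].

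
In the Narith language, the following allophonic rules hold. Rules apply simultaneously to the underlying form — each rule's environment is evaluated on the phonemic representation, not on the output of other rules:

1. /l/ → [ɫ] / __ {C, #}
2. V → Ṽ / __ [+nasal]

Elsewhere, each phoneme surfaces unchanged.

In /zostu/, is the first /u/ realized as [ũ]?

/u/ (word-final) fails the environment for rule 2, so it stays [u].
The actual realization is [u], not [ũ].

No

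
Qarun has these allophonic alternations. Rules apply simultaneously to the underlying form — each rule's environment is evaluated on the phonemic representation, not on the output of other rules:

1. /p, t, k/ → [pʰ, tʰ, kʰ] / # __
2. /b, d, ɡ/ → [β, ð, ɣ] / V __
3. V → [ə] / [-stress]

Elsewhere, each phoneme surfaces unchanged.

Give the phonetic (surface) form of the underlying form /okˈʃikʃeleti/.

[əkˈʃikʃələtə]

/o/ meets the environment for rule 3 (in an unstressed syllable) → [ə].
/k/ (between /o/ and /ʃ/): rule 1 targets it, but not word-initially → unchanged [k].
/ʃ/ (between /k/ and /i/): no rule targets it → [ʃ].
/i/ — between /ʃ/ and /k/; rule 3 does not apply here → [i].
/k/ (between /i/ and /ʃ/) fails the environment for rule 1, so it stays [k].
/ʃ/ stays [ʃ].
/e/ — between /ʃ/ and /l/, in an unstressed syllable — surfaces as [ə] (rule 3).
/l/ (between /e/ and /e/) is unaffected → [l].
/e/ (between /l/ and /t/): in an unstressed syllable, so rule 3 applies → [ə].
/t/ (between /e/ and /i/) fails the environment for rule 1, so it stays [t].
/i/ meets the environment for rule 3 (in an unstressed syllable) → [ə].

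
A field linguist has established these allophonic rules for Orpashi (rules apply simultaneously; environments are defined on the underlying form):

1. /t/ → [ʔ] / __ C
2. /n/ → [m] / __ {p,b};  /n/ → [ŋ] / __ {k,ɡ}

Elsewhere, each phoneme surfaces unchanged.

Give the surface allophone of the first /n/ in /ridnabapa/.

/n/ (between /d/ and /a/) fails the environment for rule 2, so it stays [n].

[n]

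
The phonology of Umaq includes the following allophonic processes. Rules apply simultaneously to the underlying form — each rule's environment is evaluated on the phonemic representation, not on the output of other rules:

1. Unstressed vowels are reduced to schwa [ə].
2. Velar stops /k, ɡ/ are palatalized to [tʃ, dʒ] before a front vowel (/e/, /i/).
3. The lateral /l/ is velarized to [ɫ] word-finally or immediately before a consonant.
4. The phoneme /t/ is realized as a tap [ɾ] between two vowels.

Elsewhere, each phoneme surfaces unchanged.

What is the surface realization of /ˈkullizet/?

[ˈkuɫləzət]

/k/ (word-initial) fails the environment for rule 2, so it stays [k].
/u/ (between /k/ and /l/): rule 1 targets it, but not in an unstressed syllable → unchanged [u].
/l/ (between /u/ and /l/): word-finally or immediately before a consonant, so rule 3 applies → [ɫ].
/l/ — between /l/ and /i/; rule 3 does not apply here → [l].
Rule 1 applies to /i/ (between /l/ and /z/: in an unstressed syllable) → [ə].
Rule 1 applies to /e/ (between /z/ and /t/: in an unstressed syllable) → [ə].
/t/ (word-final) fails the environment for rule 4, so it stays [t].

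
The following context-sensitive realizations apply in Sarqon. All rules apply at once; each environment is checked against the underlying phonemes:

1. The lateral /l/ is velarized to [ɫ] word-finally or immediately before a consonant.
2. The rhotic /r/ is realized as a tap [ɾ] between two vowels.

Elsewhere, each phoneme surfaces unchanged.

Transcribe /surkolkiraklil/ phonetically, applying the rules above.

/s/ — not in any rule's target class → [s].
/u/ (between /s/ and /r/) is unaffected → [u].
/r/ (between /u/ and /k/): rule 2 targets it, but not between two vowels → unchanged [r].
/k/ (between /r/ and /o/) is unaffected → [k].
/o/ (between /k/ and /l/) is unaffected → [o].
/l/ — between /o/ and /k/, word-finally or immediately before a consonant — surfaces as [ɫ] (rule 1).
/k/ (between /l/ and /i/): no rule targets it → [k].
/i/ stays [i].
/r/ meets the environment for rule 2 (between two vowels) → [ɾ].
/a/ stays [a].
/k/ (between /a/ and /l/) is unaffected → [k].
/l/ (between /k/ and /i/) is in the target of rule 1 but the environment (word-finally or immediately before a consonant) is not met → [l].
/i/ (between /l/ and /l/): no rule targets it → [i].
/l/ (word-final) occurs word-finally or immediately before a consonant → [ɫ] by rule 1.

[surkoɫkiɾakliɫ]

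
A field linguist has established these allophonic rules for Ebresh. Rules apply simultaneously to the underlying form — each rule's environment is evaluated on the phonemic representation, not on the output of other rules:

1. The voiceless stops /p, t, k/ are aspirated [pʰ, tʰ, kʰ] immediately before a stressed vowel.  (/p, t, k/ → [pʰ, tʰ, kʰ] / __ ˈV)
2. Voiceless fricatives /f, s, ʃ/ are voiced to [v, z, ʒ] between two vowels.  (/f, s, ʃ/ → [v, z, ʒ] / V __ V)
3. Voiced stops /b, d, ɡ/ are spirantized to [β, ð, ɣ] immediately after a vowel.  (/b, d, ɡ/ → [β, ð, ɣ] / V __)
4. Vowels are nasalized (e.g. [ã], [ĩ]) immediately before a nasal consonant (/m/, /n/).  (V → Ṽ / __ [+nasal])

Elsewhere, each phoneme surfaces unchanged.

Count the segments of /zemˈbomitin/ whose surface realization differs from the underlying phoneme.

3

Segments that undergo a rule: /e/ → [ẽ] (rule 4); /o/ → [õ] (rule 4); /i/ → [ĩ] (rule 4).
All other segments surface unchanged.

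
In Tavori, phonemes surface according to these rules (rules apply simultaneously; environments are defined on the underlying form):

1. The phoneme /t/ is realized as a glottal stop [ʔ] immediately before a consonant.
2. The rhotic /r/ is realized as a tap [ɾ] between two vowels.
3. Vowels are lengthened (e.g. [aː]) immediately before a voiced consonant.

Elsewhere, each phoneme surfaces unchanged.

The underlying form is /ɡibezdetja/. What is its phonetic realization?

/ɡ/ stays [ɡ].
/i/ (between /ɡ/ and /b/): before a voiced consonant, so rule 3 applies → [iː].
/b/ stays [b].
/e/ — between /b/ and /z/, before a voiced consonant — surfaces as [eː] (rule 3).
/z/ — not in any rule's target class → [z].
/d/ (between /z/ and /e/): no rule targets it → [d].
/e/ (between /d/ and /t/): rule 3 targets it, but not before a voiced consonant → unchanged [e].
/t/ (between /e/ and /j/) occurs immediately before a consonant → [ʔ] by rule 1.
/j/ (between /t/ and /a/): no rule targets it → [j].
/a/ (word-final) is in the target of rule 3 but the environment (before a voiced consonant) is not met → [a].

[ɡiːbeːzdeʔja]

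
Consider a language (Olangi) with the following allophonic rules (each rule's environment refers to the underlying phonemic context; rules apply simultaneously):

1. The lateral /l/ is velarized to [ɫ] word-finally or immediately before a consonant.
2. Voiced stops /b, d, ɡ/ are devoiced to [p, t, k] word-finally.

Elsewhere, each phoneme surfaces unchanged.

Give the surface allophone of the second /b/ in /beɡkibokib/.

[b]

/b/ — between /i/ and /o/; rule 2 does not apply here → [b].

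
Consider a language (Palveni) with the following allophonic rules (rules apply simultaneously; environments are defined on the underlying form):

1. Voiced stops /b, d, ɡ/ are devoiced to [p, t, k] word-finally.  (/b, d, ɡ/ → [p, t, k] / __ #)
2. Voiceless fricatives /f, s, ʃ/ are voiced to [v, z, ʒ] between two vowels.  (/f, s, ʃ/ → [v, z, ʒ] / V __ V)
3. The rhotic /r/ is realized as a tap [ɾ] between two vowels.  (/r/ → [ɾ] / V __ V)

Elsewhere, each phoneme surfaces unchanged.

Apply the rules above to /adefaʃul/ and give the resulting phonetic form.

/a/ stays [a].
/d/ (between /a/ and /e/): rule 1 targets it, but not word-finally → unchanged [d].
/e/ stays [e].
/f/ meets the environment for rule 2 (between two vowels) → [v].
/a/ — not in any rule's target class → [a].
/ʃ/ meets the environment for rule 2 (between two vowels) → [ʒ].
/u/ (between /ʃ/ and /l/): no rule targets it → [u].
/l/ (word-final): no rule targets it → [l].

[adevaʒul]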